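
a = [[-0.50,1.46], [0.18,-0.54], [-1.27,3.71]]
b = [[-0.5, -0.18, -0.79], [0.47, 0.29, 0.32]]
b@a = [[1.22,-3.56], [-0.59,1.72]]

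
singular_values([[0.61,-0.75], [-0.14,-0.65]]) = [1.08, 0.47]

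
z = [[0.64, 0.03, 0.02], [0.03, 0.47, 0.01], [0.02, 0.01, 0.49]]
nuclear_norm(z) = 1.60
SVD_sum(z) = [[0.62,  0.11,  0.08],[0.11,  0.02,  0.01],[0.08,  0.01,  0.01]] + [[0.01,-0.02,-0.08], [-0.02,0.03,0.11], [-0.08,0.11,0.45]] + [[0.01, -0.06, 0.02], [-0.06, 0.42, -0.11], [0.02, -0.11, 0.03]]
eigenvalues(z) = [0.65, 0.49, 0.46]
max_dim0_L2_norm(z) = 0.64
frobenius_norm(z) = 0.93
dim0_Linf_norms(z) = [0.64, 0.47, 0.49]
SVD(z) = [[-0.98,0.17,0.13], [-0.17,-0.23,-0.96], [-0.13,-0.96,0.26]] @ diag([0.6480410519583927, 0.48882228520874044, 0.463136662832867]) @ [[-0.98, -0.17, -0.13], [0.17, -0.23, -0.96], [0.13, -0.96, 0.26]]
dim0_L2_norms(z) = [0.64, 0.47, 0.49]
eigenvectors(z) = [[0.98, 0.17, 0.13], [0.17, -0.23, -0.96], [0.13, -0.96, 0.26]]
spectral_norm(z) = 0.65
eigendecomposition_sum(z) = [[0.62, 0.11, 0.08], [0.11, 0.02, 0.01], [0.08, 0.01, 0.01]] + [[0.01,-0.02,-0.08], [-0.02,0.03,0.11], [-0.08,0.11,0.45]] + [[0.01, -0.06, 0.02], [-0.06, 0.42, -0.11], [0.02, -0.11, 0.03]]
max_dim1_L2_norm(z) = 0.64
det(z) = 0.15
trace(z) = 1.60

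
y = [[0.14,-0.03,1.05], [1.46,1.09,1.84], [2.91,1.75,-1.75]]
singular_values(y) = [3.95, 2.61, 0.16]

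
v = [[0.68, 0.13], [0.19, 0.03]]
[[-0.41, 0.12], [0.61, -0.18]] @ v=[[-0.26,-0.05],[0.38,0.07]]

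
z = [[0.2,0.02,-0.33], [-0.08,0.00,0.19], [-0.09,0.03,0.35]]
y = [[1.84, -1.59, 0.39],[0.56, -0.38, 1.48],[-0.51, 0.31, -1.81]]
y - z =[[1.64, -1.61, 0.72], [0.64, -0.38, 1.29], [-0.42, 0.28, -2.16]]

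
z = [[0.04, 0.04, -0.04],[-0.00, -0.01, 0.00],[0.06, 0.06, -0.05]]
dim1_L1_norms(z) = [0.12, 0.01, 0.17]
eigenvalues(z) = [(-0+0.02j), (-0-0.02j), (-0.01+0j)]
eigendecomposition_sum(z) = [[0.02+0.02j, 0.01+0.02j, -0.02-0.01j], [(-0+0j), (-0+0j), -0.00+0.00j], [(0.03+0.01j), 0.02+0.02j, (-0.03+0j)]] + [[(0.02-0.02j), (0.01-0.02j), (-0.02+0.01j)],[-0j, -0j, 0.00-0.00j],[0.03-0.01j, 0.02-0.02j, (-0.03-0j)]] + [[-0.00+0.00j,0.02-0.00j,(-0+0j)], [(-0+0j),-0.01+0.00j,(-0+0j)], [(-0+0j),(0.02-0j),-0.00+0.00j]]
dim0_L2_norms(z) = [0.07, 0.07, 0.06]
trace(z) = -0.02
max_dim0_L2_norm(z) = 0.07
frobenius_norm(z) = 0.12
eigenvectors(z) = [[0.58+0.25j, 0.58-0.25j, (-0.74+0j)], [0.00+0.00j, -0j, 0.37+0.00j], [0.77+0.00j, (0.77-0j), -0.56+0.00j]]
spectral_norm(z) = 0.12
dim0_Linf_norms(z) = [0.06, 0.06, 0.05]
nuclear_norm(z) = 0.13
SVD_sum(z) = [[0.04, 0.04, -0.04], [-0.0, -0.00, 0.00], [0.06, 0.06, -0.05]] + [[0.0, -0.0, -0.00],  [0.0, -0.01, -0.00],  [-0.0, 0.0, 0.0]] + [[-0.00,0.0,-0.00], [0.0,-0.0,0.0], [0.00,-0.0,0.00]]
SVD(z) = [[-0.57, -0.31, -0.76], [0.05, -0.94, 0.34], [-0.82, 0.16, 0.55]] @ diag([0.12047386407759303, 0.008389639948003362, 0.003957526469464937]) @ [[-0.60,-0.6,0.53], [-0.33,0.79,0.52], [0.73,-0.14,0.67]]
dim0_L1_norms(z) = [0.1, 0.11, 0.09]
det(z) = -0.00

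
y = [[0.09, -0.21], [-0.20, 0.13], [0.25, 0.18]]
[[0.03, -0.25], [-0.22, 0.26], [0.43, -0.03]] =y @ [[1.40, -0.75], [0.47, 0.87]]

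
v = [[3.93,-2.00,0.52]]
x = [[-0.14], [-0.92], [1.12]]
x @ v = [[-0.55, 0.28, -0.07], [-3.62, 1.84, -0.48], [4.4, -2.24, 0.58]]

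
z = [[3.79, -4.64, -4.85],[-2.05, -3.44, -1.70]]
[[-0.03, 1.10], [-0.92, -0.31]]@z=[[-2.37, -3.64, -1.72], [-2.85, 5.34, 4.99]]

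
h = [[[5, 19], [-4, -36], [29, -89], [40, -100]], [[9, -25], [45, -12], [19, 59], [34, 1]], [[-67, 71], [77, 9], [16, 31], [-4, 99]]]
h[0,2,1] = -89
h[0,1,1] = -36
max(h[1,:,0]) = 45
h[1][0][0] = 9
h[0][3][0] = 40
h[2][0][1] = 71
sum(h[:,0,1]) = 65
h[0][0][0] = 5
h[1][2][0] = 19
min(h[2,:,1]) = 9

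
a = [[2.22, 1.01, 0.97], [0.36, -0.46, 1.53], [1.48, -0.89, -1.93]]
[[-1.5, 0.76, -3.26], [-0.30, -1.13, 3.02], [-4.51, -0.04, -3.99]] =a@[[-1.52, 0.05, -1.44], [1.32, 1.06, -1.77], [0.56, -0.43, 1.78]]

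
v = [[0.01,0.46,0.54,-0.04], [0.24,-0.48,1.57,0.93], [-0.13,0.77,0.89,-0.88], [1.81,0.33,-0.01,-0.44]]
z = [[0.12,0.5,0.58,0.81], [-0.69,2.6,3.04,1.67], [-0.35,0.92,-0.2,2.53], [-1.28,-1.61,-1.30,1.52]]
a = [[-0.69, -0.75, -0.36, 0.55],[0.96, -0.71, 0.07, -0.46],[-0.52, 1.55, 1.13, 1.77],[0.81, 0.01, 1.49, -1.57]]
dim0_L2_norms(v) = [1.83, 1.07, 1.88, 1.35]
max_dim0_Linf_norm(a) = 1.77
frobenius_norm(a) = 3.94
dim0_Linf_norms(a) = [0.96, 1.55, 1.49, 1.77]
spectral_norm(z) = 4.87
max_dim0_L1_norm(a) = 4.35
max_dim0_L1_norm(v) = 3.01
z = v @ a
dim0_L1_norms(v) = [2.19, 2.04, 3.01, 2.29]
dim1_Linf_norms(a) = [0.75, 0.96, 1.77, 1.57]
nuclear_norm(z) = 9.65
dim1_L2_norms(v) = [0.71, 1.9, 1.48, 1.89]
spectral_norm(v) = 1.95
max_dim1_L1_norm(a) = 4.97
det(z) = -5.69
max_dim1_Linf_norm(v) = 1.81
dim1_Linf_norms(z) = [0.81, 3.04, 2.53, 1.61]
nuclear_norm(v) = 5.65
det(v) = 1.50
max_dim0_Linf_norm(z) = 3.04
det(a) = -3.82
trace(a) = -1.84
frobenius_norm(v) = 3.14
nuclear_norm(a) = 6.81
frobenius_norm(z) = 6.01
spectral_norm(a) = 3.02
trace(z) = 4.04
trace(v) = -0.02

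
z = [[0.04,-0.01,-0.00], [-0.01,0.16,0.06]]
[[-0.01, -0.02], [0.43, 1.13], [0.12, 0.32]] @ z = [[-0.00, -0.00, -0.00], [0.01, 0.18, 0.07], [0.0, 0.05, 0.02]]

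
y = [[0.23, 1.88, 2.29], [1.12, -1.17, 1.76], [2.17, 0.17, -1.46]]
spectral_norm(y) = 3.35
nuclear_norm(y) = 7.85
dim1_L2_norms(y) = [2.97, 2.39, 2.62]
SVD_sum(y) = [[-0.41, 0.83, 2.53], [-0.17, 0.35, 1.05], [0.25, -0.51, -1.54]] + [[0.45, -0.05, 0.09], [1.52, -0.17, 0.30], [1.77, -0.20, 0.35]] + [[0.19, 1.1, -0.33], [-0.23, -1.35, 0.41], [0.15, 0.88, -0.27]]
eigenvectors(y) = [[0.78+0.00j,0.29-0.22j,(0.29+0.22j)], [0.44+0.00j,(0.49+0.41j),(0.49-0.41j)], [(0.44+0j),(-0.68+0j),-0.68-0.00j]]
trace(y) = -2.40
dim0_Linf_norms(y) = [2.17, 1.88, 2.29]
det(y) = 16.83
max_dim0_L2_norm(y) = 3.24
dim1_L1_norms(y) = [4.4, 4.05, 3.8]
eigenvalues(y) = [(2.57+0j), (-2.49+0.59j), (-2.49-0.59j)]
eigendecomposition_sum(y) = [[(1.47-0j), (0.79+0j), (1.18+0j)], [0.83-0.00j, 0.45+0.00j, 0.66+0.00j], [(0.82-0j), 0.44+0.00j, 0.66+0.00j]] + [[-0.62-0.23j,  (0.54+0.59j),  (0.56-0.19j)],[0.15-1.16j,  (-0.81+1.17j),  0.55+0.88j],[0.67+1.06j,  -0.14-1.53j,  (-1.06-0.36j)]] + [[-0.62+0.23j, (0.54-0.59j), 0.56+0.19j], [0.15+1.16j, -0.81-1.17j, 0.55-0.88j], [(0.67-1.06j), -0.14+1.53j, -1.06+0.36j]]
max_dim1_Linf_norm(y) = 2.29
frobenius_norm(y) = 4.63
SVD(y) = [[0.8, 0.19, 0.56], [0.33, 0.64, -0.69], [-0.49, 0.74, 0.45]] @ diag([3.3525396869145987, 2.4374601105521787, 2.0593605456863364]) @ [[-0.15,0.31,0.94], [0.98,-0.11,0.19], [0.16,0.94,-0.29]]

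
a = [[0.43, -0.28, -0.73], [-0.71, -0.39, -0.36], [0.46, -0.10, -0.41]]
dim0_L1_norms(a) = [1.6, 0.77, 1.5]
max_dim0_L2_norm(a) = 0.95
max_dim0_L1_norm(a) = 1.6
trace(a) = -0.37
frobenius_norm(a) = 1.40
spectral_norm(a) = 1.08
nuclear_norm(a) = 1.98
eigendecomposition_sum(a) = [[0.45, -0.14, -0.51], [-0.98, 0.31, 1.1], [0.56, -0.18, -0.62]] + [[-0.05, 0.02, 0.07], [0.16, -0.05, -0.22], [-0.09, 0.03, 0.12]] + [[0.03, -0.15, -0.29], [0.11, -0.65, -1.24], [-0.01, 0.05, 0.09]]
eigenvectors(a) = [[-0.37, -0.25, 0.23], [0.81, 0.85, 0.97], [-0.46, -0.47, -0.07]]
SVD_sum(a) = [[0.54, -0.21, -0.66],  [-0.05, 0.02, 0.06],  [0.38, -0.15, -0.46]] + [[-0.11, -0.07, -0.07], [-0.66, -0.41, -0.42], [0.08, 0.05, 0.05]] + [[-0.00,0.00,-0.0], [0.0,-0.00,0.0], [0.00,-0.0,0.0]]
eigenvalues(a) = [0.14, 0.02, -0.53]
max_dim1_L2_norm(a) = 0.89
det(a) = -0.00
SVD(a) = [[-0.82,-0.17,-0.55], [0.07,-0.98,0.19], [-0.57,0.12,0.81]] @ diag([1.0759507025484607, 0.902234578753757, 0.001688368000419828]) @ [[-0.62, 0.24, 0.75], [0.75, 0.46, 0.47], [0.23, -0.85, 0.47]]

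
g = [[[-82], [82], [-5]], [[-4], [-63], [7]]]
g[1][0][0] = -4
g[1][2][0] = 7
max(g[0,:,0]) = 82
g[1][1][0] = -63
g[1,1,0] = -63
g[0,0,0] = -82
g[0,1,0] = 82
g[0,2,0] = -5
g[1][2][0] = 7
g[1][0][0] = -4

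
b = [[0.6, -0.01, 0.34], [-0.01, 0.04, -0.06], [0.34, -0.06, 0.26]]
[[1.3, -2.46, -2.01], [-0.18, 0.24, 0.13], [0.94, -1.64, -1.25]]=b @ [[0.61, -2.27, -2.57],[-0.32, 0.58, 0.46],[2.73, -3.21, -1.35]]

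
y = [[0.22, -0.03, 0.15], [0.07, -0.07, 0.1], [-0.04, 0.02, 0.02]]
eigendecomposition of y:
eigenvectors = [[-0.96, 0.17, -0.65], [-0.18, 0.98, 0.21], [0.22, -0.14, 0.73]]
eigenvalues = [0.18, -0.07, 0.06]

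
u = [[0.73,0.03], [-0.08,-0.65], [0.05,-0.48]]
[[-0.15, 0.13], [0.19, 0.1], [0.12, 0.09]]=u @ [[-0.20, 0.18], [-0.27, -0.17]]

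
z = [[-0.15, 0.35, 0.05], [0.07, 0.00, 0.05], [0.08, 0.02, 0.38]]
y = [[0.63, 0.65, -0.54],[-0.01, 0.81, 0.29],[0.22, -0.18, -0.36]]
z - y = [[-0.78,-0.30,0.59], [0.08,-0.81,-0.24], [-0.14,0.20,0.74]]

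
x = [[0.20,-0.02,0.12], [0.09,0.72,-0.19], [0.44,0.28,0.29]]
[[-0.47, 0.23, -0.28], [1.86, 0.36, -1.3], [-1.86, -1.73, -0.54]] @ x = [[-0.20, 0.1, -0.18], [-0.17, -0.14, -0.22], [-0.77, -1.36, -0.05]]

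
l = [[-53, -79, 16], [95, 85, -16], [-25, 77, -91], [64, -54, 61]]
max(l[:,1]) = 85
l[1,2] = -16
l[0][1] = -79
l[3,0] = 64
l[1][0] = 95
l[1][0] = 95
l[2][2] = -91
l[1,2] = -16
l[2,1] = 77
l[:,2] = [16, -16, -91, 61]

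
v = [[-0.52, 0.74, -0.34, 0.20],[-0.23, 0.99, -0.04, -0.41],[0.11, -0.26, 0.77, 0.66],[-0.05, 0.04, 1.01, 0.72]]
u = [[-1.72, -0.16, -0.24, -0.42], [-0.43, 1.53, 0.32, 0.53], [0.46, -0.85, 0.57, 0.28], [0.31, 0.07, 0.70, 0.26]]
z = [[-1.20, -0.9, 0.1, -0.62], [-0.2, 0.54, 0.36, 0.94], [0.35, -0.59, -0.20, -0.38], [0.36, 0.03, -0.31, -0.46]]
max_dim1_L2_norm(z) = 1.63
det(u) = 0.60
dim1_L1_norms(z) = [2.82, 2.04, 1.52, 1.16]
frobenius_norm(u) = 2.85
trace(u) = 0.64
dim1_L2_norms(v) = [0.99, 1.1, 1.05, 1.24]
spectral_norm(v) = 1.74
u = v + z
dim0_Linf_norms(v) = [0.52, 0.99, 1.01, 0.72]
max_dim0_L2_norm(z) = 1.32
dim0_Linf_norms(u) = [1.72, 1.53, 0.7, 0.53]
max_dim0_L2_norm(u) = 1.86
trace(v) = 1.96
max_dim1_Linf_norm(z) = 1.2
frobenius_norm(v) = 2.20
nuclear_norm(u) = 4.89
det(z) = -0.04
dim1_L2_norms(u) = [1.79, 1.71, 1.16, 0.81]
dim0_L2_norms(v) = [0.58, 1.26, 1.32, 1.08]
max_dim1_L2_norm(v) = 1.24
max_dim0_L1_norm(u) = 2.92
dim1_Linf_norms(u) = [1.72, 1.53, 0.85, 0.7]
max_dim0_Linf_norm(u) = 1.72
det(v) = 0.06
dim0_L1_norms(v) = [0.91, 2.03, 2.16, 1.99]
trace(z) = -1.32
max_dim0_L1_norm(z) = 2.4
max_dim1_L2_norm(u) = 1.79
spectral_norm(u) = 2.04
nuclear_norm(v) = 3.56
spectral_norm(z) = 1.79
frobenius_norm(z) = 2.25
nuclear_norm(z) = 3.54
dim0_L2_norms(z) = [1.32, 1.2, 0.53, 1.27]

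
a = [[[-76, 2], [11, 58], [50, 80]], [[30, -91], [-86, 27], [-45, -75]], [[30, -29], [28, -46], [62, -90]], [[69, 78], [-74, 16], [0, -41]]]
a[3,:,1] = [78, 16, -41]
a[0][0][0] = -76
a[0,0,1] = 2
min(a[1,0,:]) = -91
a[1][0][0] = 30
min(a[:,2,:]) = -90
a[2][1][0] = 28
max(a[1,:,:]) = 30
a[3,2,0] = 0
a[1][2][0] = -45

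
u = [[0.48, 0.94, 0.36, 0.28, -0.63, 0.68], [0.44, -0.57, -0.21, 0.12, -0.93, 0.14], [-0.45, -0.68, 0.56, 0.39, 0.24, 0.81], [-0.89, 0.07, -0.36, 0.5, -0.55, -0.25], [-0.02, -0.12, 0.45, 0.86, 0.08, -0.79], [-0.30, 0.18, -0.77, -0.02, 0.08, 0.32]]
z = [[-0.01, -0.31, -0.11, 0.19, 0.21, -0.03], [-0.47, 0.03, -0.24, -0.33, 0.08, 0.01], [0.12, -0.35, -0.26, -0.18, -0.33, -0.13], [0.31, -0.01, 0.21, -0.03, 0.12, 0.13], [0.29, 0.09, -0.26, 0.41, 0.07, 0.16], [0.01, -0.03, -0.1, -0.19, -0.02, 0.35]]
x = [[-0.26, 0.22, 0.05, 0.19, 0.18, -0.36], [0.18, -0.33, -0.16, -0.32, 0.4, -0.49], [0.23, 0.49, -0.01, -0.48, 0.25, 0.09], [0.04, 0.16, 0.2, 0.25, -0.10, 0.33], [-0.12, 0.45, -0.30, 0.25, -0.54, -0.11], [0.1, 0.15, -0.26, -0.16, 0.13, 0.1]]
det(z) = -0.00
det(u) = -1.82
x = z @ u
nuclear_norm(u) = 7.18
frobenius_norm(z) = 1.28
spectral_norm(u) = 1.59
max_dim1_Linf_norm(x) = 0.54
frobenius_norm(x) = 1.63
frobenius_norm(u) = 3.07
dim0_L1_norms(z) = [1.21, 0.82, 1.18, 1.33, 0.83, 0.81]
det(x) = 0.01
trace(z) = 0.15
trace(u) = 1.37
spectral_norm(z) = 0.82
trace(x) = -0.79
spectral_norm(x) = 1.09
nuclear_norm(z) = 2.87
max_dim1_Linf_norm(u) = 0.94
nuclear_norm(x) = 3.45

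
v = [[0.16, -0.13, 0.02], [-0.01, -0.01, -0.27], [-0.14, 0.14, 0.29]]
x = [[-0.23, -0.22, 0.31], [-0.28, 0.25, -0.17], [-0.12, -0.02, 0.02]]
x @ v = [[-0.08, 0.08, 0.14],[-0.02, 0.01, -0.12],[-0.02, 0.02, 0.01]]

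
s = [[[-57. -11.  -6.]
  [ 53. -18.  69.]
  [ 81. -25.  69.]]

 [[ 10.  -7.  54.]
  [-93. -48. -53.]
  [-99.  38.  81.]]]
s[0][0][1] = -11.0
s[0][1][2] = 69.0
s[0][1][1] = -18.0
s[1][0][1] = -7.0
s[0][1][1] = -18.0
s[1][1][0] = -93.0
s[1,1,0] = -93.0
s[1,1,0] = -93.0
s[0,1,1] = -18.0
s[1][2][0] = -99.0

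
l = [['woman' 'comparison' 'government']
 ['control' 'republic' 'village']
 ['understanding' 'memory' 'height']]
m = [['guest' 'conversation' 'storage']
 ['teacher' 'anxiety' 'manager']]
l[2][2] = 'height'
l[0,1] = 'comparison'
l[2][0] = 'understanding'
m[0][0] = 'guest'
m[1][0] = 'teacher'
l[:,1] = ['comparison', 'republic', 'memory']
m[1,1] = 'anxiety'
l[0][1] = 'comparison'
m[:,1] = ['conversation', 'anxiety']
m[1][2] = 'manager'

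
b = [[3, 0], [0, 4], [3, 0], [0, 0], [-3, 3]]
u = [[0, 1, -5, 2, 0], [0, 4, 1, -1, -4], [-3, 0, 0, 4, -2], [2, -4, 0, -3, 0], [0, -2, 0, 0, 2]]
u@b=[[-15, 4], [15, 4], [-3, -6], [6, -16], [-6, -2]]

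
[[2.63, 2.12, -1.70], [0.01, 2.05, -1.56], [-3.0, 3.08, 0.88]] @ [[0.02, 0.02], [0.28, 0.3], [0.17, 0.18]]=[[0.36, 0.38], [0.31, 0.33], [0.95, 1.02]]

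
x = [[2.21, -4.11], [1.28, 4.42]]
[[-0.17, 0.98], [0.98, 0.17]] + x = [[2.04, -3.13], [2.26, 4.59]]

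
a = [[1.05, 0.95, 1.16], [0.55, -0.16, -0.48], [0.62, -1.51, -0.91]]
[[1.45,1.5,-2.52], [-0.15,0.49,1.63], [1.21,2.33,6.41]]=a @ [[0.82,1.53,1.36], [-1.52,-1.69,-3.23], [1.75,1.29,-0.76]]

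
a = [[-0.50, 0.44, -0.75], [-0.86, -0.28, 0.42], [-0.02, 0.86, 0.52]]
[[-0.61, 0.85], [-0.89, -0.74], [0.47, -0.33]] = a @[[1.07, 0.22], [0.38, 0.29], [0.32, -1.11]]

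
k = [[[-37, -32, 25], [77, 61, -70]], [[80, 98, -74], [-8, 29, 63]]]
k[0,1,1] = 61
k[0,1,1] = 61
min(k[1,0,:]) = -74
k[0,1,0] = 77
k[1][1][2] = 63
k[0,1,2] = -70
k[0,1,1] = 61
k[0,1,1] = 61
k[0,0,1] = -32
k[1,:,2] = [-74, 63]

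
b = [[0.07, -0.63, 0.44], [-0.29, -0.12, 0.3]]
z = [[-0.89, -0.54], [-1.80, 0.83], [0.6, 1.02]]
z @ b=[[0.09, 0.63, -0.55], [-0.37, 1.03, -0.54], [-0.25, -0.50, 0.57]]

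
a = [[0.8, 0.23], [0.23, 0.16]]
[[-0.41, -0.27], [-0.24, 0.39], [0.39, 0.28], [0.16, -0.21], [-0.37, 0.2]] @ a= [[-0.39, -0.14], [-0.10, 0.01], [0.38, 0.13], [0.08, 0.00], [-0.25, -0.05]]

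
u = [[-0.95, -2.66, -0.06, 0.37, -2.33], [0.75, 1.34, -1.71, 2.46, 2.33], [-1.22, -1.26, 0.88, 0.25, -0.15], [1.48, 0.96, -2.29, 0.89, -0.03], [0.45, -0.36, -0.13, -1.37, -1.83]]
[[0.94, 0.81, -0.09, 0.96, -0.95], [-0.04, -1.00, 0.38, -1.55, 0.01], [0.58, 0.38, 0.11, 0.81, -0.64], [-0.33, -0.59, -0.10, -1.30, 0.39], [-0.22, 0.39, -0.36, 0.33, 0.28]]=u @ [[-0.32, -0.08, -0.09, -0.35, 0.19], [-0.04, -0.06, 0.27, -0.32, 0.32], [0.04, 0.19, 0.25, 0.08, 0.03], [0.30, 0.02, 0.38, -0.33, -0.15], [-0.18, -0.25, -0.18, 0.04, -0.06]]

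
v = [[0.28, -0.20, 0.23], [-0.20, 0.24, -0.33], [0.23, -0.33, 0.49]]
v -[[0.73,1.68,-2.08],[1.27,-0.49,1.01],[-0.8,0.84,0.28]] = [[-0.45, -1.88, 2.31], [-1.47, 0.73, -1.34], [1.03, -1.17, 0.21]]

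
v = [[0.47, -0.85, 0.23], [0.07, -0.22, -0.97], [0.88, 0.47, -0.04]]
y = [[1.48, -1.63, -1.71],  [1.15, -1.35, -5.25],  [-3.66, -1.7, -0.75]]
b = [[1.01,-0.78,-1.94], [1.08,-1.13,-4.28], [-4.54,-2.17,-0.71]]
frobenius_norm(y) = 7.44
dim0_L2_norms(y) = [4.11, 2.71, 5.57]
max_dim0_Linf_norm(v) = 0.97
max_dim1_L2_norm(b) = 5.08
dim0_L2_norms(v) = [1.0, 1.0, 1.0]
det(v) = 0.99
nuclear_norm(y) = 11.48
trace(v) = 0.21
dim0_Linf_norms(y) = [3.66, 1.7, 5.25]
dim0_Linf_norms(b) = [4.54, 2.17, 4.28]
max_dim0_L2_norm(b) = 4.77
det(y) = -32.64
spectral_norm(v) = 1.00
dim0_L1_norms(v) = [1.42, 1.54, 1.24]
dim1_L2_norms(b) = [2.32, 4.56, 5.08]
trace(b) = -0.83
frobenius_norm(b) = 7.21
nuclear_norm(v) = 2.99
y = v + b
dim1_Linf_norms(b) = [1.94, 4.28, 4.54]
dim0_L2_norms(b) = [4.77, 2.57, 4.75]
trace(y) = -0.62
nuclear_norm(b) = 10.56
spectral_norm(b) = 5.11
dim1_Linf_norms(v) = [0.85, 0.97, 0.88]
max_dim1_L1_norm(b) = 7.42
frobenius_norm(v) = 1.73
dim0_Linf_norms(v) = [0.88, 0.85, 0.97]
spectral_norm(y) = 6.05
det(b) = -9.83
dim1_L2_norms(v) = [1.0, 1.0, 1.0]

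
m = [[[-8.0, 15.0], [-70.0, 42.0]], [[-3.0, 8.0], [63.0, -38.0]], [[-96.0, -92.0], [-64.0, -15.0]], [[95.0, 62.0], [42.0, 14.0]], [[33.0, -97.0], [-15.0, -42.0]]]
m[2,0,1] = -92.0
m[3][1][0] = 42.0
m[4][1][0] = -15.0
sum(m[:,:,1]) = -143.0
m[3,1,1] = 14.0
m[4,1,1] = -42.0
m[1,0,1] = 8.0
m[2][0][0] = -96.0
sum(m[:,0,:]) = -83.0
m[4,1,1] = -42.0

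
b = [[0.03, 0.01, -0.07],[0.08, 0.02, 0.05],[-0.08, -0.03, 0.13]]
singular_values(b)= [0.17, 0.1, 0.0]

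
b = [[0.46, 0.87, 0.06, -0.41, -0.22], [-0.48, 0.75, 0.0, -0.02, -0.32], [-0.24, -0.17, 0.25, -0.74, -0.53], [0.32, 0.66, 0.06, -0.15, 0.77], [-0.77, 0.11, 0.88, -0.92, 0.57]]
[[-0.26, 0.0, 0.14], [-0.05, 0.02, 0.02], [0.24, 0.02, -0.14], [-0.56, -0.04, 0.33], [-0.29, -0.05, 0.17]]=b @ [[-0.12, -0.01, 0.07], [-0.31, 0.00, 0.17], [-0.09, -0.03, 0.06], [0.04, -0.0, -0.02], [-0.40, -0.05, 0.24]]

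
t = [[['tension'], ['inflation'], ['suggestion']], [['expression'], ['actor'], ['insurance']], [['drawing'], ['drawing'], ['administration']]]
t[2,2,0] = 'administration'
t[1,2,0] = 'insurance'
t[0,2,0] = 'suggestion'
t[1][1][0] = 'actor'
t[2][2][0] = 'administration'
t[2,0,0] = 'drawing'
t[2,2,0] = 'administration'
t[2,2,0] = 'administration'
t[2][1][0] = 'drawing'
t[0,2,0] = 'suggestion'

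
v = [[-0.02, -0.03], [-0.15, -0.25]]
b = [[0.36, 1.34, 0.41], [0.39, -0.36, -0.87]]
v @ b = [[-0.02, -0.02, 0.02],[-0.15, -0.11, 0.16]]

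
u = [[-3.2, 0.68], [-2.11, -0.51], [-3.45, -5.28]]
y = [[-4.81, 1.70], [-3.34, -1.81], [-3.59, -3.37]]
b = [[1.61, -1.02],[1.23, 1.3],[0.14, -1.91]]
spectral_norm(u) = 6.69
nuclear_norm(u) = 9.92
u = y + b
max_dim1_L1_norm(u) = 8.73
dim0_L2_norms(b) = [2.03, 2.53]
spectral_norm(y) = 7.09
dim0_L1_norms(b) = [2.98, 4.23]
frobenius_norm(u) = 7.43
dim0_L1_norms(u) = [8.76, 6.47]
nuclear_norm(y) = 10.89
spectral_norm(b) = 2.53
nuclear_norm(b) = 4.55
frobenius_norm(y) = 8.04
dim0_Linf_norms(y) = [4.81, 3.37]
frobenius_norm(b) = 3.24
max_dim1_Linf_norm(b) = 1.91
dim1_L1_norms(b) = [2.63, 2.53, 2.05]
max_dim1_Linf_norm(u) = 5.28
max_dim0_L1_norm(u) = 8.76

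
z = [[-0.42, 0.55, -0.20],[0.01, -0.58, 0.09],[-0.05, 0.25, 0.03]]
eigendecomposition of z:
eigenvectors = [[-0.25,  -0.99,  -0.92],[0.13,  -0.08,  0.33],[0.96,  -0.07,  -0.19]]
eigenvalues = [0.08, -0.39, -0.66]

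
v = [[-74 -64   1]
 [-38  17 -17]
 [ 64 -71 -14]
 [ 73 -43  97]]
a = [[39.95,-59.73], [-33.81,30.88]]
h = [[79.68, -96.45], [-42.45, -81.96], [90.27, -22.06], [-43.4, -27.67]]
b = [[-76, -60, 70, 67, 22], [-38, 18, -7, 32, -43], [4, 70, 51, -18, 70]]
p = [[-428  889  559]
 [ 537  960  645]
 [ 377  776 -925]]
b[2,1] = 70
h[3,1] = -27.67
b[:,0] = [-76, -38, 4]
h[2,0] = 90.27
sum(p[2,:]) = 228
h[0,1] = -96.45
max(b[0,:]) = 70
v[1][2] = -17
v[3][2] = 97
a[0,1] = -59.73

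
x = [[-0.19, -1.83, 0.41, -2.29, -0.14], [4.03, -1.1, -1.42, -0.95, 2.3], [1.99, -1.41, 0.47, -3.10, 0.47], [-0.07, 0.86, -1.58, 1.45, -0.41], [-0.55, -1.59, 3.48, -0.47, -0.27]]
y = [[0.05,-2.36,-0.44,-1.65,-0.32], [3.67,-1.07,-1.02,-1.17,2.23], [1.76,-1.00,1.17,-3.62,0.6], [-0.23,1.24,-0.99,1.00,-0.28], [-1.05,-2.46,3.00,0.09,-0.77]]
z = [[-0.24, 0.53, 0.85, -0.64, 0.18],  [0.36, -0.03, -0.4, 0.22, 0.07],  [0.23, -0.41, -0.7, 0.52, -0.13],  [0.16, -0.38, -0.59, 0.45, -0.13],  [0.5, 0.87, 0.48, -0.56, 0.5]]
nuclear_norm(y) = 15.42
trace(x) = 0.36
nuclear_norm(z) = 3.06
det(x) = 33.92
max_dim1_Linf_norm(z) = 0.87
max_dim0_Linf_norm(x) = 4.03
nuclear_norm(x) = 15.05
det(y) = 32.30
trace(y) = 0.38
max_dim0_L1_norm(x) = 8.26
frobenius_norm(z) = 2.32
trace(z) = -0.02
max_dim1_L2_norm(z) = 1.34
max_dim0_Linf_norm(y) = 3.67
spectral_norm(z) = 2.13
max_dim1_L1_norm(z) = 2.91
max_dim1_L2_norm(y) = 4.69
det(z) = 0.00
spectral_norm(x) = 6.18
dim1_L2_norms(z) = [1.23, 0.59, 1.0, 0.86, 1.34]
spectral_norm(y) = 6.08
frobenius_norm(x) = 8.44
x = y + z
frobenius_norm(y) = 8.36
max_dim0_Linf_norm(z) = 0.87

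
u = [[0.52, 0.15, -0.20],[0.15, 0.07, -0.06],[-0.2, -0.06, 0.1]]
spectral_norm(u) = 0.65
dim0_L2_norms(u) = [0.58, 0.18, 0.23]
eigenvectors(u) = [[-0.89, -0.37, -0.25],[-0.27, -0.0, 0.96],[0.36, -0.93, 0.1]]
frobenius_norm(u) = 0.65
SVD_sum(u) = [[0.52, 0.16, -0.21],[0.16, 0.05, -0.06],[-0.21, -0.06, 0.08]] + [[0.0,-0.01,-0.00],[-0.01,0.02,0.0],[-0.00,0.00,0.00]] + [[0.00, -0.00, 0.01], [-0.0, 0.00, -0.0], [0.01, -0.00, 0.02]]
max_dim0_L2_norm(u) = 0.58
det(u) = 0.00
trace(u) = 0.69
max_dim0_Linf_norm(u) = 0.52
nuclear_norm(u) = 0.69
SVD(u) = [[-0.89, 0.25, 0.37], [-0.27, -0.96, -0.00], [0.36, -0.10, 0.93]] @ diag([0.6453626910567699, 0.02463730894323011, 0.02]) @ [[-0.89, -0.27, 0.36], [0.25, -0.96, -0.10], [0.37, -0.0, 0.93]]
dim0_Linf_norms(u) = [0.52, 0.15, 0.2]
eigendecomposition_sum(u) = [[0.52, 0.16, -0.21],[0.16, 0.05, -0.06],[-0.21, -0.06, 0.08]] + [[0.0,0.0,0.01], [0.00,0.00,0.0], [0.01,0.00,0.02]] + [[0.0, -0.01, -0.00], [-0.01, 0.02, 0.0], [-0.0, 0.00, 0.00]]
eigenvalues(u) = [0.65, 0.02, 0.02]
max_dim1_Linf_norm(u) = 0.52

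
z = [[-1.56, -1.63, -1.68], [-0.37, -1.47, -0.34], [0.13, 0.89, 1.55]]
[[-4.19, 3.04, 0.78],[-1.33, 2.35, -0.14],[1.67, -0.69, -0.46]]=z@[[1.51, -0.92, -0.33], [0.35, -1.48, 0.28], [0.75, 0.48, -0.43]]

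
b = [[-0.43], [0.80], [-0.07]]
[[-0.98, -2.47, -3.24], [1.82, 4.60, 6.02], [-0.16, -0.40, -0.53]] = b@[[2.28, 5.75, 7.53]]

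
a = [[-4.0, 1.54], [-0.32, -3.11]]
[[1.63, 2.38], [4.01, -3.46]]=a@[[-0.87, -0.16],[-1.20, 1.13]]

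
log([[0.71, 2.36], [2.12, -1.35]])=[[0.84+0.91j, -0.13-1.51j],  [-0.11-1.35j, (0.95+2.23j)]]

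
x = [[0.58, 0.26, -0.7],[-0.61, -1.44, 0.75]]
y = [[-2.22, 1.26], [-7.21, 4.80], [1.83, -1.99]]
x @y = [[-4.44,3.37], [13.11,-9.17]]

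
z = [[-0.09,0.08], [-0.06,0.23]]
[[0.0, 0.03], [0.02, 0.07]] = z @ [[0.06, -0.07],[0.1, 0.29]]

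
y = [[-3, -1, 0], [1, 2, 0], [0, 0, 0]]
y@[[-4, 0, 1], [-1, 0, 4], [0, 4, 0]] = [[13, 0, -7], [-6, 0, 9], [0, 0, 0]]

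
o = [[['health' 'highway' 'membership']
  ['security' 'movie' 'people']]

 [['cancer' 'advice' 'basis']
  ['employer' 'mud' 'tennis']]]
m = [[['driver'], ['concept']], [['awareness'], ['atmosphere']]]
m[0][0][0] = 'driver'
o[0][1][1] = 'movie'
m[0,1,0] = 'concept'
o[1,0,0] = 'cancer'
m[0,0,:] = ['driver']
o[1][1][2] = 'tennis'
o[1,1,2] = 'tennis'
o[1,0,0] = 'cancer'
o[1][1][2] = 'tennis'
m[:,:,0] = [['driver', 'concept'], ['awareness', 'atmosphere']]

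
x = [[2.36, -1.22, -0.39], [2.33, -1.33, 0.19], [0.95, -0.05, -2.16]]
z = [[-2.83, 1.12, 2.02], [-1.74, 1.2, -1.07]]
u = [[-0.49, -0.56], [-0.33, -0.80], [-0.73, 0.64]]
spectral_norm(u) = 1.17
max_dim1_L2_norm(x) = 2.69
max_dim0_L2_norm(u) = 1.17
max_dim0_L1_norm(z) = 4.57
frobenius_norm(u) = 1.50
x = u @ z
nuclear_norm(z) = 5.85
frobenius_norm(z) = 4.35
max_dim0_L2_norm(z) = 3.32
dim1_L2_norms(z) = [3.65, 2.37]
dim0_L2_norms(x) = [3.45, 1.81, 2.2]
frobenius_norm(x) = 4.47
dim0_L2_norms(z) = [3.32, 1.64, 2.29]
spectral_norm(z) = 3.89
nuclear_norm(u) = 2.11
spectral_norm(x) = 3.94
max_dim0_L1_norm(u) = 2.0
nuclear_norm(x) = 6.06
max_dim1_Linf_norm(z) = 2.83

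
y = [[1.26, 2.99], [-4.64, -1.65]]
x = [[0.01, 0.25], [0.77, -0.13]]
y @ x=[[2.31,-0.07],[-1.32,-0.95]]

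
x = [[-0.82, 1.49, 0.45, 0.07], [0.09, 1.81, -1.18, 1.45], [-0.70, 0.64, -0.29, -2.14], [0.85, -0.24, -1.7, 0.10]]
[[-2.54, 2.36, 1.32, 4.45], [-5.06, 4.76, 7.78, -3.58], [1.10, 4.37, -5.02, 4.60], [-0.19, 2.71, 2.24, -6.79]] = x@[[1.00, 0.60, 0.45, -1.96], [-1.31, 2.49, 1.34, 1.15], [0.72, -1.72, -1.12, 2.76], [-1.33, -1.26, 2.75, -1.54]]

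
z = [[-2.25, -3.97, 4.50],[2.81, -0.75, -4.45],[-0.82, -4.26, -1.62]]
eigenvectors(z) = [[-0.82+0.00j, -0.82-0.00j, -0.12+0.00j],[(0.18+0.35j), 0.18-0.35j, (0.7+0j)],[-0.35-0.22j, -0.35+0.22j, 0.71+0.00j]]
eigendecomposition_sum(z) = [[(-1.05+1.65j), (-2.16+0.5j), (1.97-0.22j)], [0.93+0.07j, 0.70+0.80j, -0.54-0.78j], [-0.89+0.42j, (-1.05-0.37j), 0.89+0.43j]] + [[(-1.05-1.65j), (-2.16-0.5j), 1.97+0.22j], [0.93-0.07j, (0.7-0.8j), -0.54+0.78j], [-0.89-0.42j, (-1.05+0.37j), (0.89-0.43j)]] + [[(-0.16-0j), 0.35+0.00j, 0.56-0.00j], [0.94+0.00j, (-2.14-0j), (-3.37+0j)], [(0.95+0j), -2.16-0.00j, -3.41+0.00j]]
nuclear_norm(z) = 14.35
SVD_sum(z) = [[-2.86, -2.67, 4.86], [2.03, 1.9, -3.45], [-0.43, -0.40, 0.73]] + [[0.06,-1.19,-0.62], [0.12,-2.51,-1.31], [0.19,-3.98,-2.07]] + [[0.55, -0.11, 0.26], [0.66, -0.13, 0.31], [-0.58, 0.12, -0.28]]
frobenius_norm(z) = 9.53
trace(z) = -4.62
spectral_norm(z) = 7.71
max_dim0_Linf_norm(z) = 4.5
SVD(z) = [[-0.81, 0.25, 0.53], [0.58, 0.52, 0.63], [-0.12, 0.82, -0.56]] @ diag([7.708101056351336, 5.477409106081917, 1.1670765140668053]) @ [[0.46, 0.43, -0.78], [0.04, -0.89, -0.46], [0.89, -0.18, 0.42]]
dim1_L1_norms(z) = [10.72, 8.01, 6.7]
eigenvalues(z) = [(0.54+2.89j), (0.54-2.89j), (-5.71+0j)]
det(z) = -49.27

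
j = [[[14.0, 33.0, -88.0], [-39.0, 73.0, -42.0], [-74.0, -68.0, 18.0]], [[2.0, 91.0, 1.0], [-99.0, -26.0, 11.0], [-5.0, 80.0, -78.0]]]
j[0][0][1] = 33.0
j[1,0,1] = 91.0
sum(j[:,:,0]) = -201.0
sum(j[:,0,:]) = 53.0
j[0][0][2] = -88.0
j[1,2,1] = 80.0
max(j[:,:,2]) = 18.0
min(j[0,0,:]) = -88.0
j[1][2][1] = 80.0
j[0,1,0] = -39.0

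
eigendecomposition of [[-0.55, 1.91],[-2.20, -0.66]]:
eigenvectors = [[(-0.02-0.68j), -0.02+0.68j],[(0.73+0j), 0.73-0.00j]]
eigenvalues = [(-0.61+2.05j), (-0.61-2.05j)]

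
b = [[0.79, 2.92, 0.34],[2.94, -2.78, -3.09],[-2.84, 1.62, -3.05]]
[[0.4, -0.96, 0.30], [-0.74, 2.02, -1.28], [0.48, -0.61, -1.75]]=b @ [[-0.09, 0.18, 0.10], [0.16, -0.36, 0.02], [0.01, -0.16, 0.49]]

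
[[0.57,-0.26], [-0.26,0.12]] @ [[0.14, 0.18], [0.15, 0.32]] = [[0.04, 0.02],[-0.02, -0.01]]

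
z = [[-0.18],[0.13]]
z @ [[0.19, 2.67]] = [[-0.03, -0.48], [0.02, 0.35]]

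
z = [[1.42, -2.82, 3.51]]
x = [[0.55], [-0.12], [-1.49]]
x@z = [[0.78, -1.55, 1.93], [-0.17, 0.34, -0.42], [-2.12, 4.2, -5.23]]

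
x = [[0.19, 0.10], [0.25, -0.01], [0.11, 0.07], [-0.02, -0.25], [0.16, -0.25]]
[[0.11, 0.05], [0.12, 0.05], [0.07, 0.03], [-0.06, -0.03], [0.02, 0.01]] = x @ [[0.48, 0.22],[0.22, 0.10]]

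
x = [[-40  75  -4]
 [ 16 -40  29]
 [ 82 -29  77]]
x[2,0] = 82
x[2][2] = 77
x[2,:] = [82, -29, 77]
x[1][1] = -40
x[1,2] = 29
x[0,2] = -4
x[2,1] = -29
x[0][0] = -40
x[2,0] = 82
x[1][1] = -40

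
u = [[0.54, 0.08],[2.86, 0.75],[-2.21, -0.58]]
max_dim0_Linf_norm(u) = 2.86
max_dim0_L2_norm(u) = 3.65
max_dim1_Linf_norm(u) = 2.86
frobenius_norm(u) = 3.78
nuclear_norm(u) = 3.83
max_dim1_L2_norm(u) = 2.96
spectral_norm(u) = 3.78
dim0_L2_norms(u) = [3.65, 0.95]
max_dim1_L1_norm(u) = 3.61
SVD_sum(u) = [[0.53, 0.14],[2.86, 0.74],[-2.21, -0.57]] + [[0.01,-0.06], [-0.0,0.01], [0.0,-0.01]]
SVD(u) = [[-0.14,0.99], [-0.78,-0.11], [0.61,0.09]] @ diag([3.7758598109697625, 0.059014302532406845]) @ [[-0.97, -0.25],[0.25, -0.97]]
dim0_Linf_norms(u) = [2.86, 0.75]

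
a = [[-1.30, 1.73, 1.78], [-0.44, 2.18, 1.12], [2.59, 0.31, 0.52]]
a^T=[[-1.30, -0.44, 2.59], [1.73, 2.18, 0.31], [1.78, 1.12, 0.52]]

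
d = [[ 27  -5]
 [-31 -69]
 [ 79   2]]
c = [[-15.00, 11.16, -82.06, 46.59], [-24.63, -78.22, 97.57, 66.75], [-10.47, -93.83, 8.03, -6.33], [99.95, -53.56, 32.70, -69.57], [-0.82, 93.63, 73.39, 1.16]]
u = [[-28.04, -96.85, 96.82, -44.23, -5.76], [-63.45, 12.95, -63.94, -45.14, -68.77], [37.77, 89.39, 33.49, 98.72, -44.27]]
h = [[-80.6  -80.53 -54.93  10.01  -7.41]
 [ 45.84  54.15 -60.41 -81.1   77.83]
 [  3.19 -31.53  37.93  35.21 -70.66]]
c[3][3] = -69.57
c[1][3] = 66.75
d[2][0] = 79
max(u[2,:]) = 98.72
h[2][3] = 35.21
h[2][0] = 3.19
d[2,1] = 2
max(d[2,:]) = 79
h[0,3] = 10.01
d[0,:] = [27, -5]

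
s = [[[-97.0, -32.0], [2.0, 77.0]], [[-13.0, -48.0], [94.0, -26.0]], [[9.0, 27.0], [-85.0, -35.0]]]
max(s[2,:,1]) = 27.0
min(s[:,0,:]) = -97.0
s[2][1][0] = -85.0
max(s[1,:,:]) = 94.0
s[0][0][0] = -97.0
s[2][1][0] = -85.0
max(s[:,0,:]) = 27.0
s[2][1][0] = -85.0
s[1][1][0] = 94.0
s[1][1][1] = -26.0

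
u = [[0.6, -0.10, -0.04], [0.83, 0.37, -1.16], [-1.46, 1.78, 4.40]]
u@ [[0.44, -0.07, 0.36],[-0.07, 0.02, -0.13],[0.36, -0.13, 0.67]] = [[0.26,-0.04,0.2], [-0.08,0.10,-0.53], [0.82,-0.43,2.19]]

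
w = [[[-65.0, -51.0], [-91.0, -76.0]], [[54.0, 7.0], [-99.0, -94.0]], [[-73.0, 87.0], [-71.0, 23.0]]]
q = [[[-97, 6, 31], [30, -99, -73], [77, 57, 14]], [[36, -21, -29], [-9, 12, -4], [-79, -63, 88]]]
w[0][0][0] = -65.0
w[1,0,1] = 7.0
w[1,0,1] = 7.0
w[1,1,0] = -99.0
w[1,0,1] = 7.0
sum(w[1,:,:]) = -132.0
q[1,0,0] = 36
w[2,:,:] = [[-73.0, 87.0], [-71.0, 23.0]]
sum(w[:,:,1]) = -104.0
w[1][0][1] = 7.0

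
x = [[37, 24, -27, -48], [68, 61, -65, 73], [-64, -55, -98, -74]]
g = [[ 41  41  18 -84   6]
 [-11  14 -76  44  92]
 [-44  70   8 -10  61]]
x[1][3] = 73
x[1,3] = 73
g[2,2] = 8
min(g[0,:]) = -84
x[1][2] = -65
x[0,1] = 24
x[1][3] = 73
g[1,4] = 92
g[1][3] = 44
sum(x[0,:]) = -14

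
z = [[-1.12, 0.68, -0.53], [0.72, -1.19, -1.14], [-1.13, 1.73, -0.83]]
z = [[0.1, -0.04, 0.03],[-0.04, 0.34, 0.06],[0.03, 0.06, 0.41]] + [[-1.22, 0.72, -0.56],  [0.76, -1.53, -1.20],  [-1.16, 1.67, -1.24]]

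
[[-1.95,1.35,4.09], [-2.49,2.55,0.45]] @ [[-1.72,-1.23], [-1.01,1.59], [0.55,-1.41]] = [[4.24,-1.22], [1.95,6.48]]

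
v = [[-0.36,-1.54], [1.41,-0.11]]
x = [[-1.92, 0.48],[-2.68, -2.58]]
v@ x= [[4.82, 3.8], [-2.41, 0.96]]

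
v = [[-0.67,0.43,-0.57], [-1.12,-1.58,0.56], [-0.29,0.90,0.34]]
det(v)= 1.627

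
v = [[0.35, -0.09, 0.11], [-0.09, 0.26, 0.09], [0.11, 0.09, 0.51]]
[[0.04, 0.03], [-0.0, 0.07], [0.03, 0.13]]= v @[[0.13, 0.09], [0.03, 0.25], [0.02, 0.19]]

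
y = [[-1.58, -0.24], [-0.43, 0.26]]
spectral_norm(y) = 1.65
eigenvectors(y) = [[-0.98, 0.13], [-0.22, -0.99]]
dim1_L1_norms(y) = [1.82, 0.69]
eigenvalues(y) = [-1.63, 0.31]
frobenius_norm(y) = 1.68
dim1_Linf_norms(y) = [1.58, 0.43]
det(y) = -0.51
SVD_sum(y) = [[-1.59,-0.16], [-0.40,-0.04]] + [[0.01, -0.08], [-0.03, 0.3]]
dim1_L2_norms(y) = [1.6, 0.5]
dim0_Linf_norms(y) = [1.58, 0.26]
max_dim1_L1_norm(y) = 1.82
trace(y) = -1.32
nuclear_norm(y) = 1.96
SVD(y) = [[-0.97, -0.24], [-0.24, 0.97]] @ diag([1.6458960385153736, 0.31229189934963136]) @ [[0.99, 0.10],  [-0.10, 0.99]]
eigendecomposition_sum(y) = [[-1.59, -0.20], [-0.36, -0.05]] + [[0.01, -0.04], [-0.07, 0.31]]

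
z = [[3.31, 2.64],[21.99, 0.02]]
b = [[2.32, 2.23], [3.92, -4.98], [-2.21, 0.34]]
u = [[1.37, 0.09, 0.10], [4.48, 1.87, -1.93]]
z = u @ b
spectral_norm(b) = 6.56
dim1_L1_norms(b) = [4.55, 8.9, 2.55]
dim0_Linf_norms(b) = [3.92, 4.98]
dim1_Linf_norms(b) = [2.32, 4.98, 2.21]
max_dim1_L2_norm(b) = 6.34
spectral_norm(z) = 22.24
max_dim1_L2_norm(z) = 21.99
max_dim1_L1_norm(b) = 8.9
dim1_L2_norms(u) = [1.38, 5.22]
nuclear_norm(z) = 24.85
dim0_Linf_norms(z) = [21.99, 2.64]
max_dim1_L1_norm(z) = 22.01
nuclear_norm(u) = 6.06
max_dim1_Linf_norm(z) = 21.99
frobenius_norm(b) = 7.45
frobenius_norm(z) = 22.39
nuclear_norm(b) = 10.10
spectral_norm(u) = 5.36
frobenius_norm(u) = 5.40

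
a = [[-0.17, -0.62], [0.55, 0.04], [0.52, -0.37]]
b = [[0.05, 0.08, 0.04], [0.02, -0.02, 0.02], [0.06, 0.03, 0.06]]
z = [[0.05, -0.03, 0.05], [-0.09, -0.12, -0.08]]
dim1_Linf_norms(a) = [0.62, 0.55, 0.52]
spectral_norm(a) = 0.80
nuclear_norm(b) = 0.18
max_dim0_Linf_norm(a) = 0.62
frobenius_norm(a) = 1.06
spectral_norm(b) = 0.13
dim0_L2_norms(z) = [0.1, 0.12, 0.09]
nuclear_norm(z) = 0.24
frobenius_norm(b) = 0.14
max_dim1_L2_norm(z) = 0.17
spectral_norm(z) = 0.17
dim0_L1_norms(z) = [0.14, 0.15, 0.13]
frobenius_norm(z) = 0.19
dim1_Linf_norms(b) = [0.08, 0.02, 0.06]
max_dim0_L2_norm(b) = 0.09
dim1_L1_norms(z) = [0.13, 0.29]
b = a @ z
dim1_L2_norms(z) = [0.08, 0.17]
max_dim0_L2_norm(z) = 0.12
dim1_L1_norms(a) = [0.79, 0.59, 0.89]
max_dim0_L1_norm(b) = 0.13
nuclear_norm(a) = 1.50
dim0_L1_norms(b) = [0.13, 0.13, 0.12]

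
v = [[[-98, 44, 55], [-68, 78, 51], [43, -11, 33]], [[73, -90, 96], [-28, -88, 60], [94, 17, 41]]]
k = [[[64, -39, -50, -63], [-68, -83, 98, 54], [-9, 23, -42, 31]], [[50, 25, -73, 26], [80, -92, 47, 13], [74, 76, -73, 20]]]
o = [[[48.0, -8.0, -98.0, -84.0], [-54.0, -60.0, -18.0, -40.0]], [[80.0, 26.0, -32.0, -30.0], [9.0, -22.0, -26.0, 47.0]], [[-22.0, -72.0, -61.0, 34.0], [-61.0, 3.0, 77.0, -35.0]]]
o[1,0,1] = 26.0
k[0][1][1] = -83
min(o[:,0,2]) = -98.0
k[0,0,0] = 64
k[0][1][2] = 98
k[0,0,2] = -50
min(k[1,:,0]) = 50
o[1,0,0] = 80.0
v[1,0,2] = 96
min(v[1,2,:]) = 17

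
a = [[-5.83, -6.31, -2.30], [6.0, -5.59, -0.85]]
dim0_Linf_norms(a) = [6.0, 6.31, 2.3]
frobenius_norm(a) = 12.13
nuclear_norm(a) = 17.14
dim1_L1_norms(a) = [14.44, 12.44]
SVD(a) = [[-0.98, -0.19], [-0.19, 0.98]] @ diag([8.918074917000183, 8.21787927477474]) @ [[0.51, 0.81, 0.27], [0.85, -0.52, -0.05]]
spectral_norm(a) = 8.92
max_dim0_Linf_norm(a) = 6.31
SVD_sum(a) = [[-4.49, -7.13, -2.38], [-0.87, -1.39, -0.46]] + [[-1.34, 0.82, 0.08], [6.87, -4.20, -0.39]]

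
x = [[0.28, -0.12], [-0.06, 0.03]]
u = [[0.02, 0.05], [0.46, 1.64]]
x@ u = [[-0.05, -0.18], [0.01, 0.05]]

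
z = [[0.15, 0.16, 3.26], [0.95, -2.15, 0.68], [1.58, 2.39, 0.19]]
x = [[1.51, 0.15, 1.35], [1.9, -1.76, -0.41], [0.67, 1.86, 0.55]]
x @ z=[[2.5, 3.15, 5.28],[-2.03, 3.11, 4.92],[2.74, -2.58, 3.55]]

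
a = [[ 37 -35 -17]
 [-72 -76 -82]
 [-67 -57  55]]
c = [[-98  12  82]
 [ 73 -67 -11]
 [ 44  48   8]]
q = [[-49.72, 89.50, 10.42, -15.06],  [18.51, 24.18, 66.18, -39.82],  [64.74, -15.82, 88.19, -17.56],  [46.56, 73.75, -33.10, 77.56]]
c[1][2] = -11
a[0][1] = -35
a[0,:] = [37, -35, -17]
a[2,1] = -57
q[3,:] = [46.56, 73.75, -33.1, 77.56]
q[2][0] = 64.74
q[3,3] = 77.56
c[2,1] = 48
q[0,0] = -49.72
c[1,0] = 73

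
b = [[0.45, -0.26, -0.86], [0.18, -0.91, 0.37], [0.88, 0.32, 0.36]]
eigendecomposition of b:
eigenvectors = [[(-0.71+0j), (-0.71-0j), (-0.03+0j)], [0.02+0.17j, (0.02-0.17j), -0.97+0.00j], [(-0.01+0.69j), -0.01-0.69j, (0.25+0j)]]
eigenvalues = [(0.45+0.9j), (0.45-0.9j), (-1+0j)]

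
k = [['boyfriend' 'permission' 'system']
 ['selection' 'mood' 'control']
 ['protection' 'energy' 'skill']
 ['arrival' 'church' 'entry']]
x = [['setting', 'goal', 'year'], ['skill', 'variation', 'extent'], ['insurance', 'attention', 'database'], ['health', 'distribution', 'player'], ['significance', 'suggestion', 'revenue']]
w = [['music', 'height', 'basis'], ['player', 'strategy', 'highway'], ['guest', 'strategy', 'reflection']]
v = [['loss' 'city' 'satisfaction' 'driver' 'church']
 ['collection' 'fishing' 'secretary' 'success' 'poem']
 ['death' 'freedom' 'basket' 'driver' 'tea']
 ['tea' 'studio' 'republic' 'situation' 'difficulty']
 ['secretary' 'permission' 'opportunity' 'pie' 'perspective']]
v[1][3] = 'success'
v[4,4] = 'perspective'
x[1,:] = ['skill', 'variation', 'extent']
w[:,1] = ['height', 'strategy', 'strategy']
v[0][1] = 'city'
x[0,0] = 'setting'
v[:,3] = ['driver', 'success', 'driver', 'situation', 'pie']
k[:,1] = ['permission', 'mood', 'energy', 'church']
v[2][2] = 'basket'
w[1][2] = 'highway'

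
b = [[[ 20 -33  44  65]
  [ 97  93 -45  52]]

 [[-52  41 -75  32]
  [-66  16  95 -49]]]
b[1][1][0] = -66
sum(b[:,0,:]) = 42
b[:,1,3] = [52, -49]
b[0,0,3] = 65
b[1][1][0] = -66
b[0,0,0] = 20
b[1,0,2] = -75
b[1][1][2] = 95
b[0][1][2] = -45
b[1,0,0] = -52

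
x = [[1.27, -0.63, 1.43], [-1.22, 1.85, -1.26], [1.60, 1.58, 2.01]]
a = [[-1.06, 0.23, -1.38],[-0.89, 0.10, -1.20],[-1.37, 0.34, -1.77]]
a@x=[[-3.83, -1.09, -4.58], [-3.17, -1.15, -3.81], [-4.99, -1.30, -5.95]]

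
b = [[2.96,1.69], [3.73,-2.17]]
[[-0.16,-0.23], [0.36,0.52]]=b @ [[0.02, 0.03], [-0.13, -0.19]]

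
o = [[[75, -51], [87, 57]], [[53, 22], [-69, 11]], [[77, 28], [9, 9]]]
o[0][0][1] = -51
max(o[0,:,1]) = 57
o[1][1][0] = -69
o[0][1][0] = 87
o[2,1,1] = 9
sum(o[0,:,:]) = 168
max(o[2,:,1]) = 28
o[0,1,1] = 57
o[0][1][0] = 87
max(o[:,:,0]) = 87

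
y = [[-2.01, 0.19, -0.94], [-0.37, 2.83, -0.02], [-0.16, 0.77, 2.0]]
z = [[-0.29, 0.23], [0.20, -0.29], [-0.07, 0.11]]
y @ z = [[0.69, -0.62], [0.67, -0.91], [0.06, -0.04]]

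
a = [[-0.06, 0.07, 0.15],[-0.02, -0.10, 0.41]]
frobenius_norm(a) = 0.46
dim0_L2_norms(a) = [0.06, 0.12, 0.44]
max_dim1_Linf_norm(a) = 0.41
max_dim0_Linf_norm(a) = 0.41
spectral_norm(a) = 0.44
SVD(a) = [[-0.32, -0.95],[-0.95, 0.32]] @ diag([0.4440388720682551, 0.11103819204378192]) @ [[0.09,0.16,-0.98], [0.46,-0.88,-0.11]]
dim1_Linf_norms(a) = [0.15, 0.41]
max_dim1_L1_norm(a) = 0.53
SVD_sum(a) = [[-0.01, -0.02, 0.14], [-0.04, -0.07, 0.41]] + [[-0.05, 0.09, 0.01], [0.02, -0.03, -0.0]]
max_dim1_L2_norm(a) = 0.42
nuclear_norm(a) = 0.56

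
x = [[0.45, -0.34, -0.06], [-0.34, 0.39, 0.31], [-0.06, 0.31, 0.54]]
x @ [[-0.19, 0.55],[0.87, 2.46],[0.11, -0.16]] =[[-0.39, -0.58], [0.44, 0.72], [0.34, 0.64]]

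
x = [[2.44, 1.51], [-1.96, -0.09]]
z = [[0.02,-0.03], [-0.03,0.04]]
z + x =[[2.46,1.48], [-1.99,-0.05]]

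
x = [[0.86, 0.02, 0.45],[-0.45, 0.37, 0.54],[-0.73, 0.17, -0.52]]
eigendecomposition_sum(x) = [[0.40+0.03j, (0.03-0.1j), (0.16-0.08j)], [-0.31+0.91j, (0.23+0.12j), 0.09+0.41j], [-0.26+0.19j, (0.04+0.08j), -0.06+0.13j]] + [[0.40-0.03j, 0.03+0.10j, 0.16+0.08j], [(-0.31-0.91j), 0.23-0.12j, 0.09-0.41j], [(-0.26-0.19j), (0.04-0.08j), (-0.06-0.13j)]] + [[0.07-0.00j, -0.03-0.00j, 0.14+0.00j], [0.17-0.00j, -0.08-0.00j, (0.36+0j)], [-0.20+0.00j, (0.09+0j), -0.41-0.00j]]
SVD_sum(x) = [[0.85,  -0.11,  0.43],  [-0.18,  0.02,  -0.09],  [-0.80,  0.11,  -0.40]] + [[-0.03, 0.03, 0.06],  [-0.27, 0.34, 0.63],  [0.03, -0.04, -0.08]] + [[0.03, 0.10, -0.04],[0.0, 0.00, -0.00],[0.04, 0.11, -0.04]]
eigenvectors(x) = [[-0.09-0.35j, -0.09+0.35j, (-0.25+0j)], [(0.88+0j), 0.88-0.00j, -0.64+0.00j], [(0.24+0.17j), 0.24-0.17j, 0.73+0.00j]]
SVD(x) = [[-0.72, -0.1, 0.69], [0.15, -0.99, 0.02], [0.68, 0.12, 0.73]] @ diag([1.3320649617183111, 0.7774322188775076, 0.16401854411495545]) @ [[-0.89, 0.12, -0.45],[0.35, -0.45, -0.82],[0.3, 0.89, -0.35]]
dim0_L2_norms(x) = [1.21, 0.41, 0.87]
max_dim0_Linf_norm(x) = 0.86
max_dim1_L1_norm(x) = 1.42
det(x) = -0.17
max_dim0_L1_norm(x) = 2.04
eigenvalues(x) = [(0.57+0.29j), (0.57-0.29j), (-0.42+0j)]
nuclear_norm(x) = 2.27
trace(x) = 0.71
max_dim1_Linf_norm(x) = 0.86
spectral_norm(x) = 1.33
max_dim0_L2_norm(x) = 1.21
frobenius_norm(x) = 1.55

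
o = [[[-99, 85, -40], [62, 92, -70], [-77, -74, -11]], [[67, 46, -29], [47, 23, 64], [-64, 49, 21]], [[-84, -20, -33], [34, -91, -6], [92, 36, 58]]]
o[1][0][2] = -29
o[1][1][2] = 64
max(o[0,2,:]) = -11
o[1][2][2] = 21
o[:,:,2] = [[-40, -70, -11], [-29, 64, 21], [-33, -6, 58]]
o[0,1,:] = [62, 92, -70]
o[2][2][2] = 58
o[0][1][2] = -70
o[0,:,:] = [[-99, 85, -40], [62, 92, -70], [-77, -74, -11]]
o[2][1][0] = 34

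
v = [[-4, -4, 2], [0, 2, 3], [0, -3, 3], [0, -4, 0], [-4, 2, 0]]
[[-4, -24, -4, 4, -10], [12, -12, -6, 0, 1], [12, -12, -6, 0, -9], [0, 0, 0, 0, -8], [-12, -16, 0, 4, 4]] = v@ [[3, 4, 0, -1, 0], [0, 0, 0, 0, 2], [4, -4, -2, 0, -1]]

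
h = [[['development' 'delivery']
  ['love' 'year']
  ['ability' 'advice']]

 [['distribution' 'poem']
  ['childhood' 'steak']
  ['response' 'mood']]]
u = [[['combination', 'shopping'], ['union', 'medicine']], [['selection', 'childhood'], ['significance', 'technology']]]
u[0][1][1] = 'medicine'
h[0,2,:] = ['ability', 'advice']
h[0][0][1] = 'delivery'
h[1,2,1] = 'mood'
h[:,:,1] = [['delivery', 'year', 'advice'], ['poem', 'steak', 'mood']]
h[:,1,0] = ['love', 'childhood']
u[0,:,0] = ['combination', 'union']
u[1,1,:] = ['significance', 'technology']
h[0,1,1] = 'year'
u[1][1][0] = 'significance'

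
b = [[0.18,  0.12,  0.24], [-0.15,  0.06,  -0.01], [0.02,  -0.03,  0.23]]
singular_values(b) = [0.38, 0.16, 0.12]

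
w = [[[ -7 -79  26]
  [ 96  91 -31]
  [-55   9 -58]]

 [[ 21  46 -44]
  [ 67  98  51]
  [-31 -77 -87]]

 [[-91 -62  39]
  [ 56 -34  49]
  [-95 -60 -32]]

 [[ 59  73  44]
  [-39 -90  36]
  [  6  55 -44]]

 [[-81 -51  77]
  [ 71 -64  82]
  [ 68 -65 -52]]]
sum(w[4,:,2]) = 107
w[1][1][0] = 67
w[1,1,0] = 67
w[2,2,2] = -32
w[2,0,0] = -91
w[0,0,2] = 26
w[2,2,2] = -32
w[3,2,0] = 6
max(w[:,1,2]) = 82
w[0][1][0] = 96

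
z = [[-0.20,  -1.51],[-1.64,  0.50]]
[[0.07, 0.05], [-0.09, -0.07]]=z @[[0.04, 0.03], [-0.05, -0.04]]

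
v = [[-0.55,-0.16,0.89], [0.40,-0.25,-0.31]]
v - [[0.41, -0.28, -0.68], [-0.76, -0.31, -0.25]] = [[-0.96, 0.12, 1.57], [1.16, 0.06, -0.06]]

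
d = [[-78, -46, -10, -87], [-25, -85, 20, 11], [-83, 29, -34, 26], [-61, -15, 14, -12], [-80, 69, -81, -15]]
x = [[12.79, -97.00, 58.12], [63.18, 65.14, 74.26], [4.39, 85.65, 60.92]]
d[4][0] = -80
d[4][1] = 69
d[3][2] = 14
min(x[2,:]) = 4.39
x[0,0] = 12.79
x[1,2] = 74.26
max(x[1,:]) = 74.26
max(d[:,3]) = 26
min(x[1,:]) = 63.18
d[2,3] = 26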